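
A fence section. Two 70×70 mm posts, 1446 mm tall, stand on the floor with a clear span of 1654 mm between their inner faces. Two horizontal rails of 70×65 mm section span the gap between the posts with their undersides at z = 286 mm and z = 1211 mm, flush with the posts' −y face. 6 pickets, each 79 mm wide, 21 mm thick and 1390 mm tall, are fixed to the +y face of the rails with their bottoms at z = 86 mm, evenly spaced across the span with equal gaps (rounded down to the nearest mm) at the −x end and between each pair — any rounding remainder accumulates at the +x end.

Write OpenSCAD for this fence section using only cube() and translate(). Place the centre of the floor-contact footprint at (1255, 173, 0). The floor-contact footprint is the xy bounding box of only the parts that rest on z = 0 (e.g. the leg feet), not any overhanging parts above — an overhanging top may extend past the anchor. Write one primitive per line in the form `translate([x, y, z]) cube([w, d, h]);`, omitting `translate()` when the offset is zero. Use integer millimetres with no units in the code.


translate([358, 138, 0]) cube([70, 70, 1446]);
translate([2082, 138, 0]) cube([70, 70, 1446]);
translate([428, 138, 286]) cube([1654, 70, 65]);
translate([428, 138, 1211]) cube([1654, 70, 65]);
translate([596, 208, 86]) cube([79, 21, 1390]);
translate([843, 208, 86]) cube([79, 21, 1390]);
translate([1090, 208, 86]) cube([79, 21, 1390]);
translate([1337, 208, 86]) cube([79, 21, 1390]);
translate([1584, 208, 86]) cube([79, 21, 1390]);
translate([1831, 208, 86]) cube([79, 21, 1390]);


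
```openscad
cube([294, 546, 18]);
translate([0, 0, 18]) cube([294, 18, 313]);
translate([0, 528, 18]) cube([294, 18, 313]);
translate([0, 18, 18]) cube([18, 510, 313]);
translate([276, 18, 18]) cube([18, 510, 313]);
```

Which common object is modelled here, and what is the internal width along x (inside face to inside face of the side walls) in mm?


An open box. The internal width is 258 mm.

A 294×546 base slab with four walls standing on it — an open box. The base is 294 mm wide and the walls are 18 mm thick, so the internal width is 294 − 2 × 18 = 258 mm.


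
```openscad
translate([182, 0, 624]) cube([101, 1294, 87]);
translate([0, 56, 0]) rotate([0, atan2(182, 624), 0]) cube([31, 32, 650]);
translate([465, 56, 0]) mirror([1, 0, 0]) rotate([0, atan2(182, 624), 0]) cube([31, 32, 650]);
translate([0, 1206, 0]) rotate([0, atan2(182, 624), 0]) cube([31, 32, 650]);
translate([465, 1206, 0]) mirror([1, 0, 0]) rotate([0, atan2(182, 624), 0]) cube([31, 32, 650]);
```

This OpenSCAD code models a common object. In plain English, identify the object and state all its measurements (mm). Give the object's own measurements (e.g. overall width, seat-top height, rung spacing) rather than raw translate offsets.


A sawhorse. A 101×1294×87 mm beam (x, y, z) sits on two A-frame leg pairs. Each pair is two raked legs of 31×32 mm section (32 mm along y) splaying symmetrically in x. Each leg rises 624 mm vertically over 182 mm of horizontal reach and is 650 mm long along its own axis. Every leg's outer bottom edge rests on the floor and its outer top edge meets a bottom edge of the beam — the left legs (tilting toward +x) meet the beam's −x bottom edge, the right legs (their mirror images, tilting toward −x) meet its +x bottom edge — so the leg tops tuck under the beam, the beam's underside is 624 mm above the floor, and the feet are 465 mm apart outside-to-outside with the beam centred between them. The two leg pairs are set in 56 mm from either end of the beam.


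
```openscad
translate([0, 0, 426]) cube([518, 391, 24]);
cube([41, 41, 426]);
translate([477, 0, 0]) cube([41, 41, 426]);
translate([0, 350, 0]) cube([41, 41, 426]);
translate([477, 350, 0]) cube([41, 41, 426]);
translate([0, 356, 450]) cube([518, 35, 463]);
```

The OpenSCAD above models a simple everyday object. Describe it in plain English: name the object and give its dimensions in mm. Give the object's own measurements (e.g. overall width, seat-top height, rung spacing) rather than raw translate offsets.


A chair. The seat is a 518×391×24 mm slab with its top at z = 450 mm, on four 41×41 mm corner legs (flush with the seat edges, standing on z = 0). A flat backrest 35 mm thick, 463 mm tall, spans the full seat width and rises from the seat top along its +y edge, rear face flush with the rear of the seat.


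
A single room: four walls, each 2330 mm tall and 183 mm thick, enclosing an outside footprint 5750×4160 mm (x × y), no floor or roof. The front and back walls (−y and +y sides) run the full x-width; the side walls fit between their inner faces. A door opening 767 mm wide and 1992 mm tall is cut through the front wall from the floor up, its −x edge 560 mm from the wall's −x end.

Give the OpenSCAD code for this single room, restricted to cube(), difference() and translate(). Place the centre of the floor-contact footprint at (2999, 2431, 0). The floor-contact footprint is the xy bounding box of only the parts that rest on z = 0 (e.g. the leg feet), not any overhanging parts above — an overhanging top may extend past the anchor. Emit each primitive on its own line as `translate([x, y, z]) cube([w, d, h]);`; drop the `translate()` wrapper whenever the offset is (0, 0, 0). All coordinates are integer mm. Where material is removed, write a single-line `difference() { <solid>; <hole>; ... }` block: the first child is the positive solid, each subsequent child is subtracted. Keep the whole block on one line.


difference() { translate([124, 351, 0]) cube([5750, 183, 2330]); translate([684, 351, 0]) cube([767, 183, 1992]); }
translate([124, 4328, 0]) cube([5750, 183, 2330]);
translate([124, 534, 0]) cube([183, 3794, 2330]);
translate([5691, 534, 0]) cube([183, 3794, 2330]);


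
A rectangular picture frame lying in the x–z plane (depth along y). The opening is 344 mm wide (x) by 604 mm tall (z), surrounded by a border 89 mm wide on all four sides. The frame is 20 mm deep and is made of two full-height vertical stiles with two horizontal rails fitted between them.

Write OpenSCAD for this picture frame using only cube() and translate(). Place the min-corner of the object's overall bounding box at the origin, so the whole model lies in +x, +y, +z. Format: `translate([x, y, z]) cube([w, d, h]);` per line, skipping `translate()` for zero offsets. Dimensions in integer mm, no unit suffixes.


cube([89, 20, 782]);
translate([433, 0, 0]) cube([89, 20, 782]);
translate([89, 0, 0]) cube([344, 20, 89]);
translate([89, 0, 693]) cube([344, 20, 89]);


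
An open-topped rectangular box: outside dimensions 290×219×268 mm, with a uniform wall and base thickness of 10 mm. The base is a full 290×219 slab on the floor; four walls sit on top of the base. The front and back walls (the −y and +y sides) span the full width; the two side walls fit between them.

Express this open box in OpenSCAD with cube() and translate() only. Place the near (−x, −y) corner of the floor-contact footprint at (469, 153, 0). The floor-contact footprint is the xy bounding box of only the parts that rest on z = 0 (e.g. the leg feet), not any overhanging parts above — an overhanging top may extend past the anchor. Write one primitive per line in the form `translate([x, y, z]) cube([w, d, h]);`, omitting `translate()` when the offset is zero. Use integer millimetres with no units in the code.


translate([469, 153, 0]) cube([290, 219, 10]);
translate([469, 153, 10]) cube([290, 10, 258]);
translate([469, 362, 10]) cube([290, 10, 258]);
translate([469, 163, 10]) cube([10, 199, 258]);
translate([749, 163, 10]) cube([10, 199, 258]);


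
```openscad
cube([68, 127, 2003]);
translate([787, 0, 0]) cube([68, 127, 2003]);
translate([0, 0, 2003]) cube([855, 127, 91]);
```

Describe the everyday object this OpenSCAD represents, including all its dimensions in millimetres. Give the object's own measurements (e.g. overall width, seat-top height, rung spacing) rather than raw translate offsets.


A door frame. The clear opening is 719 mm wide and 2003 mm high. Two 68 mm wide jambs, 127 mm deep, stand either side of the opening from the floor to the top of the opening. A 91 mm thick head sits across the top of both jambs, spanning the full outside width of the frame.


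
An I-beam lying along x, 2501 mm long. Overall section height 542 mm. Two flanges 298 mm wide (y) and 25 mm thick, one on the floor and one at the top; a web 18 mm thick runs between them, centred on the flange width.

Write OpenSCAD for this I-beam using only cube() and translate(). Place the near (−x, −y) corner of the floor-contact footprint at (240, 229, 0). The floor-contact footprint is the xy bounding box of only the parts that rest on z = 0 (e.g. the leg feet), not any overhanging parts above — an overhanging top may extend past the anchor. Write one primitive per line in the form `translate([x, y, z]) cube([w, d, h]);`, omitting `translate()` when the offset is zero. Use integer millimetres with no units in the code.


translate([240, 229, 0]) cube([2501, 298, 25]);
translate([240, 369, 25]) cube([2501, 18, 492]);
translate([240, 229, 517]) cube([2501, 298, 25]);


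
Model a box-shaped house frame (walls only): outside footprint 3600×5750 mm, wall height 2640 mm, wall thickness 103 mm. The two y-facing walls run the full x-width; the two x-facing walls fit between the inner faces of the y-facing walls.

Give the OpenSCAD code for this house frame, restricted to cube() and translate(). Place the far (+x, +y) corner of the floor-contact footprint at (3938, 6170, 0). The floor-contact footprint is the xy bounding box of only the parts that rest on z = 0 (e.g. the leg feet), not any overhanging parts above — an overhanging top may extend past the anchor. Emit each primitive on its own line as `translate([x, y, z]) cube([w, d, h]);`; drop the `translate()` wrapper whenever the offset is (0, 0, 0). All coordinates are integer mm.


translate([338, 420, 0]) cube([3600, 103, 2640]);
translate([338, 6067, 0]) cube([3600, 103, 2640]);
translate([338, 523, 0]) cube([103, 5544, 2640]);
translate([3835, 523, 0]) cube([103, 5544, 2640]);


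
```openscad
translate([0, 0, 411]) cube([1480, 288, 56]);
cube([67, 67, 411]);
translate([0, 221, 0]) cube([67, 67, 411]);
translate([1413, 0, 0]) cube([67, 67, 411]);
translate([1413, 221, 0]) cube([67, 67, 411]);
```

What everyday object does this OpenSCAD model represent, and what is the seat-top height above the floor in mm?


A bench. The seat-top height is 467 mm.

A long slab on four corner posts — a bench. The slab sits at z = 411 with thickness 56, so the top is 411 + 56 = 467 mm.


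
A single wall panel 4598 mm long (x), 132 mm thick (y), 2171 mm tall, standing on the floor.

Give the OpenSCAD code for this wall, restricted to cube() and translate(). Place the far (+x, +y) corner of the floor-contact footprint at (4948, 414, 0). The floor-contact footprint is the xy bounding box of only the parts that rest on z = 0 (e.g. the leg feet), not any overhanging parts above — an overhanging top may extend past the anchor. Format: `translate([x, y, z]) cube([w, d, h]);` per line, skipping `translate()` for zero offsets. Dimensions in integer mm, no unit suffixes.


translate([350, 282, 0]) cube([4598, 132, 2171]);


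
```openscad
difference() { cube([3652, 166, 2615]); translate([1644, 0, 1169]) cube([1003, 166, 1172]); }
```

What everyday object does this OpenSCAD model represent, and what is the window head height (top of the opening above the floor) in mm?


A wall with a window opening. The window head height is 2341 mm.

A wall with a rectangular opening subtracted — a window. Sill at z = 1169, opening 1172 mm tall, so the head is at 1169 + 1172 = 2341 mm.


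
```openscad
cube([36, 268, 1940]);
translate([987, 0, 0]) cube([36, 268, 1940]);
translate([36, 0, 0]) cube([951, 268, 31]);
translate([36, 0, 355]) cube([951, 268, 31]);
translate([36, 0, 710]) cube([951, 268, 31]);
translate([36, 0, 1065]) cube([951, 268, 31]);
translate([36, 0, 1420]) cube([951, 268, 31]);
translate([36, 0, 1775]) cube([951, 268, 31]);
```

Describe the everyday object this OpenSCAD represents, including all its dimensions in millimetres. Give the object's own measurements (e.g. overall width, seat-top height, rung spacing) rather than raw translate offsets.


An open bookshelf. Two side panels, each 36 mm thick, 268 mm deep and 1940 mm tall, stand 1023 mm apart (outside-to-outside). Between them sit 6 shelves, each 31 mm thick and 268 mm deep, spanning the full gap between the sides. The bottom shelf rests on the floor (its underside at z = 0) and the clear gap between one shelf's top and the next shelf's underside is 324 mm.


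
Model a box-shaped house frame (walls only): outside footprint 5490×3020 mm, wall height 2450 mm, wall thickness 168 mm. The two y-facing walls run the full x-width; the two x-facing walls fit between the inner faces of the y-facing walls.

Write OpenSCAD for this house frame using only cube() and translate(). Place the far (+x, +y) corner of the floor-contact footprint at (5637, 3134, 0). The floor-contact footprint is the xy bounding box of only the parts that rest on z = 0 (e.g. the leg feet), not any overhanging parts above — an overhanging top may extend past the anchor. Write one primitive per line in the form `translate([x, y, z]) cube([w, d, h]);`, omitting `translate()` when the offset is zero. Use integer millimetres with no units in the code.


translate([147, 114, 0]) cube([5490, 168, 2450]);
translate([147, 2966, 0]) cube([5490, 168, 2450]);
translate([147, 282, 0]) cube([168, 2684, 2450]);
translate([5469, 282, 0]) cube([168, 2684, 2450]);


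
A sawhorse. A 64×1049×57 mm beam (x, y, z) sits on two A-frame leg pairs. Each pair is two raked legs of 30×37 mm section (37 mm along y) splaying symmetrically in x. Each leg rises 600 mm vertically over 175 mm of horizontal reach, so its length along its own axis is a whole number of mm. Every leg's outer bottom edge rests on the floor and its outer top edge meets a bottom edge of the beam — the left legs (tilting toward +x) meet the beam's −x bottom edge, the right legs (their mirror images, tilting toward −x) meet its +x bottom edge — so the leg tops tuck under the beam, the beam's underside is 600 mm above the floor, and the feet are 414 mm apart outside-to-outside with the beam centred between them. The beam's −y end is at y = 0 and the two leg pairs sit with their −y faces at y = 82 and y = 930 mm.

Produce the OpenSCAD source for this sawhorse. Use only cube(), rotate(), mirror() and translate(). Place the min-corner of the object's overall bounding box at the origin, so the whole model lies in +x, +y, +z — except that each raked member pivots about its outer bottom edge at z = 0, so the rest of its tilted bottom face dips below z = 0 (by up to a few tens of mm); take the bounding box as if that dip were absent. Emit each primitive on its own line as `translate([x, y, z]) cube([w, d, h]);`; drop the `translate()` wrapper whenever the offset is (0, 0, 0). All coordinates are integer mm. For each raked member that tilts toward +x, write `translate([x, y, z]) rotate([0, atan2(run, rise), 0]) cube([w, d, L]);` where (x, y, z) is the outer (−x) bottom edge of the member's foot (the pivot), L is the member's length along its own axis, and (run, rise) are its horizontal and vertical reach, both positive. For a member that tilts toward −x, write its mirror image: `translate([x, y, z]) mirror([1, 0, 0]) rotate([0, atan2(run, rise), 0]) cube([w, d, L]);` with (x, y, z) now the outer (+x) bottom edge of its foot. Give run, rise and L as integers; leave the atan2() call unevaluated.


translate([175, 0, 600]) cube([64, 1049, 57]);
translate([0, 82, 0]) rotate([0, atan2(175, 600), 0]) cube([30, 37, 625]);
translate([414, 82, 0]) mirror([1, 0, 0]) rotate([0, atan2(175, 600), 0]) cube([30, 37, 625]);
translate([0, 930, 0]) rotate([0, atan2(175, 600), 0]) cube([30, 37, 625]);
translate([414, 930, 0]) mirror([1, 0, 0]) rotate([0, atan2(175, 600), 0]) cube([30, 37, 625]);


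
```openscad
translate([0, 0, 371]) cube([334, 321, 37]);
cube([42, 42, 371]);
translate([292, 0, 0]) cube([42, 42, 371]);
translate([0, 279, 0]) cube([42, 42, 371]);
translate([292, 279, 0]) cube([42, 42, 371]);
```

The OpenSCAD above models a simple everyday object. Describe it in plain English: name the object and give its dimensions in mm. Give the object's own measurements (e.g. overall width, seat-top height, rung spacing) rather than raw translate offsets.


A four-legged stool. The seat is a 334×321×37 mm slab whose top surface is at z = 408 mm; four square legs, each 42×42 mm in cross-section, run from the floor (z = 0) to the underside of the seat, each flush with a corner of the seat.


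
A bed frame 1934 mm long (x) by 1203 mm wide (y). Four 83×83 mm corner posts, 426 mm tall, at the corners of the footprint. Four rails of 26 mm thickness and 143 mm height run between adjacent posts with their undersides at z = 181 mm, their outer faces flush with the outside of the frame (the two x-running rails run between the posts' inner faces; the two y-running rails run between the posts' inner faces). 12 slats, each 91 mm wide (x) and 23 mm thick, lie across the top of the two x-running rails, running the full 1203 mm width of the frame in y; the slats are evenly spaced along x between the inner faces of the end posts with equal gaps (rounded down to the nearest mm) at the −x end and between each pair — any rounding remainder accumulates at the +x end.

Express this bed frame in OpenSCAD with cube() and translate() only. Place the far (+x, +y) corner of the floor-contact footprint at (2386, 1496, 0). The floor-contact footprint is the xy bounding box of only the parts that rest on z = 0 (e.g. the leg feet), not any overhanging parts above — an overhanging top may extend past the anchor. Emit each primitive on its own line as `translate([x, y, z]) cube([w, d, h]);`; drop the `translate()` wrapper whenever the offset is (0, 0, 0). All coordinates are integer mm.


translate([452, 293, 0]) cube([83, 83, 426]);
translate([452, 1413, 0]) cube([83, 83, 426]);
translate([2303, 293, 0]) cube([83, 83, 426]);
translate([2303, 1413, 0]) cube([83, 83, 426]);
translate([535, 293, 181]) cube([1768, 26, 143]);
translate([535, 1470, 181]) cube([1768, 26, 143]);
translate([452, 376, 181]) cube([26, 1037, 143]);
translate([2360, 376, 181]) cube([26, 1037, 143]);
translate([587, 293, 324]) cube([91, 1203, 23]);
translate([730, 293, 324]) cube([91, 1203, 23]);
translate([873, 293, 324]) cube([91, 1203, 23]);
translate([1016, 293, 324]) cube([91, 1203, 23]);
translate([1159, 293, 324]) cube([91, 1203, 23]);
translate([1302, 293, 324]) cube([91, 1203, 23]);
translate([1445, 293, 324]) cube([91, 1203, 23]);
translate([1588, 293, 324]) cube([91, 1203, 23]);
translate([1731, 293, 324]) cube([91, 1203, 23]);
translate([1874, 293, 324]) cube([91, 1203, 23]);
translate([2017, 293, 324]) cube([91, 1203, 23]);
translate([2160, 293, 324]) cube([91, 1203, 23]);


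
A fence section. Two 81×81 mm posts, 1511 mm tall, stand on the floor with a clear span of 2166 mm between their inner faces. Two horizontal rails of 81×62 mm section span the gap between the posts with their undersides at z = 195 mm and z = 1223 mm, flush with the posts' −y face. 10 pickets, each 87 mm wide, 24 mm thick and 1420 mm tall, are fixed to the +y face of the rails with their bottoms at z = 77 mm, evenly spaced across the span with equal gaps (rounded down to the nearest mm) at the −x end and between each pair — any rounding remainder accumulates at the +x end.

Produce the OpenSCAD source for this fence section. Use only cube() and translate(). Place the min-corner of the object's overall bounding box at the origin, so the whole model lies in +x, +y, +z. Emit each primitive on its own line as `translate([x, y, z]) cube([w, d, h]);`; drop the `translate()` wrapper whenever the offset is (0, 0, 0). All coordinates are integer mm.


cube([81, 81, 1511]);
translate([2247, 0, 0]) cube([81, 81, 1511]);
translate([81, 0, 195]) cube([2166, 81, 62]);
translate([81, 0, 1223]) cube([2166, 81, 62]);
translate([198, 81, 77]) cube([87, 24, 1420]);
translate([402, 81, 77]) cube([87, 24, 1420]);
translate([606, 81, 77]) cube([87, 24, 1420]);
translate([810, 81, 77]) cube([87, 24, 1420]);
translate([1014, 81, 77]) cube([87, 24, 1420]);
translate([1218, 81, 77]) cube([87, 24, 1420]);
translate([1422, 81, 77]) cube([87, 24, 1420]);
translate([1626, 81, 77]) cube([87, 24, 1420]);
translate([1830, 81, 77]) cube([87, 24, 1420]);
translate([2034, 81, 77]) cube([87, 24, 1420]);


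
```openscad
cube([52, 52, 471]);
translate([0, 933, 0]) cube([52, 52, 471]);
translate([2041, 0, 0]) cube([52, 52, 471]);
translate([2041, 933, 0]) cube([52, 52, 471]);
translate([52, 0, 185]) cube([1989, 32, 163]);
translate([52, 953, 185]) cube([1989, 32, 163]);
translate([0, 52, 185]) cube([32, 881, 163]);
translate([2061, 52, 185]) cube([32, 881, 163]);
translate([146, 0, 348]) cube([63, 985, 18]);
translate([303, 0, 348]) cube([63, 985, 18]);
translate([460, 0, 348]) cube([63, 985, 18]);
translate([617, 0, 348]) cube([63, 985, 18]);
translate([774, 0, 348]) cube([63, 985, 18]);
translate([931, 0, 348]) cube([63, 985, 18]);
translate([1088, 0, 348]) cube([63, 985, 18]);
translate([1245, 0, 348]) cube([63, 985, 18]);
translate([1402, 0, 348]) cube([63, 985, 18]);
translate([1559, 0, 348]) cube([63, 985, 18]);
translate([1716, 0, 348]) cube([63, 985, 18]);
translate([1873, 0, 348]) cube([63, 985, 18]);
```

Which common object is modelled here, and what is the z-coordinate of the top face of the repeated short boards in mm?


A bed frame. The slat-top height is 366 mm.

Four posts, four rails, and a row of slats — a bed frame. Slats sit on the rails at z = 185 + 163 = 348; with slat thickness 18, the top is 366 mm.


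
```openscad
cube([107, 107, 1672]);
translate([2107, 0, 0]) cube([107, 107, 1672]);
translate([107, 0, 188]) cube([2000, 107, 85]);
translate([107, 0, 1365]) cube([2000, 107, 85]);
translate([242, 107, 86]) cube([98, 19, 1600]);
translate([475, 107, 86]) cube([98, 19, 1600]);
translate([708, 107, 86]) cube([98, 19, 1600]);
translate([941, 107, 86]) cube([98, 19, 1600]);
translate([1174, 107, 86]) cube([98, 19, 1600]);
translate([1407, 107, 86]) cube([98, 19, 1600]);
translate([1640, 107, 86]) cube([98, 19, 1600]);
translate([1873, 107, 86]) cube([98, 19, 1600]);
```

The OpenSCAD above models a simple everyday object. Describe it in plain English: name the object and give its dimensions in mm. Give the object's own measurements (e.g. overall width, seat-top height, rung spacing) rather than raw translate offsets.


A fence section. Two 107×107 mm posts, 1672 mm tall, stand on the floor with a clear span of 2000 mm between their inner faces. Two horizontal rails of 107×85 mm section span the gap between the posts with their undersides at z = 188 mm and z = 1365 mm, flush with the posts' −y face. 8 pickets, each 98 mm wide, 19 mm thick and 1600 mm tall, are fixed to the +y face of the rails with their bottoms at z = 86 mm, spaced across the span with a 135 mm gap after the −x post and between neighbouring pickets, with 136 mm left before the +x post.


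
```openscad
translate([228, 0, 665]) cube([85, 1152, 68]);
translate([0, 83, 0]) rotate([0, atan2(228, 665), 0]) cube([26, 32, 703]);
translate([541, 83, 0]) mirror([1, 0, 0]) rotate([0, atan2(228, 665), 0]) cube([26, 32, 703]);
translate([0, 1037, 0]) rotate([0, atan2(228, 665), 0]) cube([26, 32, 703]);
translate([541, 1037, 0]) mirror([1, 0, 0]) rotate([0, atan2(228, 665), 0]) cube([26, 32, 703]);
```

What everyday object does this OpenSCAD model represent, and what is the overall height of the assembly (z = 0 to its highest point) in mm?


A sawhorse. The overall height is 733 mm.

A beam across two mirrored pairs of raked legs — a sawhorse. The beam's underside is at z = 665 (matching the legs' vertical rise in atan2(228, 665)) and the beam is 68 mm tall, so its top is at 665 + 68 = 733 mm. The raked legs top out at the beam's underside, so that is the highest point.


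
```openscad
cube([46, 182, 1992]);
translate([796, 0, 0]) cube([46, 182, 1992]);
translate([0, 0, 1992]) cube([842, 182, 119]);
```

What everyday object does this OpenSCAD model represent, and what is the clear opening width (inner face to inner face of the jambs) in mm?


A door frame. The clear opening width is 750 mm.

Two 1992 mm tall posts with a header on top — a door frame. The left jamb is 46 mm wide at x = 0; the right jamb starts at x = 796. The clear opening is 796 − 46 = 750 mm.


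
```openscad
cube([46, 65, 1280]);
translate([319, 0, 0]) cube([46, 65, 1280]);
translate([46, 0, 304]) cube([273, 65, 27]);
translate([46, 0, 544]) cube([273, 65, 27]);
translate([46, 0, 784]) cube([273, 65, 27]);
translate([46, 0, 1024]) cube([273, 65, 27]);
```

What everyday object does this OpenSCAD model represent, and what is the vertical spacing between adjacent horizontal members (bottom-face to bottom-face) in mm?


A ladder. The rung spacing is 240 mm.

Two tall 46×65 posts with 4 short bars between them — a ladder. Adjacent rungs sit at z = 304 and z = 544, so the spacing is 544 − 304 = 240 mm.


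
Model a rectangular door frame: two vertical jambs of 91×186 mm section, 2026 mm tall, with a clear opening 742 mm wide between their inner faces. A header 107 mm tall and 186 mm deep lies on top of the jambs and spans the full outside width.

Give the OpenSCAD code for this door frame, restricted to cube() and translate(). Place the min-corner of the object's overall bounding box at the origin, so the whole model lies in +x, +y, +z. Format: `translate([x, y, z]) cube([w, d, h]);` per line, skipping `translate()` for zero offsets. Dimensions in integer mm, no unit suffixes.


cube([91, 186, 2026]);
translate([833, 0, 0]) cube([91, 186, 2026]);
translate([0, 0, 2026]) cube([924, 186, 107]);


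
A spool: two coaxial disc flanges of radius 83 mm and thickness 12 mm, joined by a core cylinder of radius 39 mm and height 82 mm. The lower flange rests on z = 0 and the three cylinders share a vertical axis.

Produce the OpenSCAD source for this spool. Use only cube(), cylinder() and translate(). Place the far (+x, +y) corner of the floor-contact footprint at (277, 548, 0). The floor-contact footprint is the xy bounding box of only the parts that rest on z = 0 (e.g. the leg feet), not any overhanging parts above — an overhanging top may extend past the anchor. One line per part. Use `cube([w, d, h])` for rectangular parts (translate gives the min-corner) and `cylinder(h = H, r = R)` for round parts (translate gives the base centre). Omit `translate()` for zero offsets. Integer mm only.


translate([194, 465, 0]) cylinder(h = 12, r = 83);
translate([194, 465, 12]) cylinder(h = 82, r = 39);
translate([194, 465, 94]) cylinder(h = 12, r = 83);


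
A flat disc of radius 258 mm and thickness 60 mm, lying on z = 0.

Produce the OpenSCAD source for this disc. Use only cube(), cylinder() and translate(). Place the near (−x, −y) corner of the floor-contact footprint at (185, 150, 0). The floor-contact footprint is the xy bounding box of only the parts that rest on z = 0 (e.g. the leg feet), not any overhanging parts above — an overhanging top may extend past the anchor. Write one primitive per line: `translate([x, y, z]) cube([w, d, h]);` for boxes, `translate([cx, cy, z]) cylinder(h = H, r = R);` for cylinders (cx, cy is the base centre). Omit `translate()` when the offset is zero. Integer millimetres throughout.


translate([443, 408, 0]) cylinder(h = 60, r = 258);


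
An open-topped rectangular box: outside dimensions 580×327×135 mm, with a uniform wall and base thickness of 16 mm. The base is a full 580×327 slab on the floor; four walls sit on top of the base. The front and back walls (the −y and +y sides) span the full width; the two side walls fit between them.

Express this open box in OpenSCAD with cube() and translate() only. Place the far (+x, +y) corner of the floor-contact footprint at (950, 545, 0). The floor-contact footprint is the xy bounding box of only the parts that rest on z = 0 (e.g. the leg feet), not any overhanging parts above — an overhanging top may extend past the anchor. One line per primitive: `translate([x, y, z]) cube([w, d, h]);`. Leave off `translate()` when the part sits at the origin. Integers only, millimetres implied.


translate([370, 218, 0]) cube([580, 327, 16]);
translate([370, 218, 16]) cube([580, 16, 119]);
translate([370, 529, 16]) cube([580, 16, 119]);
translate([370, 234, 16]) cube([16, 295, 119]);
translate([934, 234, 16]) cube([16, 295, 119]);


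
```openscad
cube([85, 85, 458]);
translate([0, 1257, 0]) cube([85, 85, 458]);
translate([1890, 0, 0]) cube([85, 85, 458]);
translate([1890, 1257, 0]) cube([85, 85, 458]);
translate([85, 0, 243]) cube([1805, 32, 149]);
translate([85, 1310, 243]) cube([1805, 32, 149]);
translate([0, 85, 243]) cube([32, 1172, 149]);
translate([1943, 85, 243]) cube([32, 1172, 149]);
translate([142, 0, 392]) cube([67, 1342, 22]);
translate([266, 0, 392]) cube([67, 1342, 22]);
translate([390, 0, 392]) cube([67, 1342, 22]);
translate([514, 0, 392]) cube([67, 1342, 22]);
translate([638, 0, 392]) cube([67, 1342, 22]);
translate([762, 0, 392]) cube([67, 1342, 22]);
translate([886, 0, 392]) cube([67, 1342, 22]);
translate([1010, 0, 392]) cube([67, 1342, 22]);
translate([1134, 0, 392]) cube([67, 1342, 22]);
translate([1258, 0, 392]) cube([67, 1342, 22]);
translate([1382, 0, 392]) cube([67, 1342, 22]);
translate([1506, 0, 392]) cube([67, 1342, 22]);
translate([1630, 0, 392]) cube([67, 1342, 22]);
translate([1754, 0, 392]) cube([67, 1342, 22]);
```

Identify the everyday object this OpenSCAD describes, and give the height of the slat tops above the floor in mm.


A bed frame. The slat-top height is 414 mm.

Four posts, four rails, and a row of slats — a bed frame. Slats sit on the rails at z = 243 + 149 = 392; with slat thickness 22, the top is 414 mm.


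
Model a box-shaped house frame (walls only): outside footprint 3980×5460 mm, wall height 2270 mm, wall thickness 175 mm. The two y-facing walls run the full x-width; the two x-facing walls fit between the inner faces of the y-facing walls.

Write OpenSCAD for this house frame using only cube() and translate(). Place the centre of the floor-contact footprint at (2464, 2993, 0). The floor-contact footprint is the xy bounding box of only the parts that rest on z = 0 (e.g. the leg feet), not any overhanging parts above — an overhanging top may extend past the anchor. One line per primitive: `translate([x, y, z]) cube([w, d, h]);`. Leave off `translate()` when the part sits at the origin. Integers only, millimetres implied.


translate([474, 263, 0]) cube([3980, 175, 2270]);
translate([474, 5548, 0]) cube([3980, 175, 2270]);
translate([474, 438, 0]) cube([175, 5110, 2270]);
translate([4279, 438, 0]) cube([175, 5110, 2270]);


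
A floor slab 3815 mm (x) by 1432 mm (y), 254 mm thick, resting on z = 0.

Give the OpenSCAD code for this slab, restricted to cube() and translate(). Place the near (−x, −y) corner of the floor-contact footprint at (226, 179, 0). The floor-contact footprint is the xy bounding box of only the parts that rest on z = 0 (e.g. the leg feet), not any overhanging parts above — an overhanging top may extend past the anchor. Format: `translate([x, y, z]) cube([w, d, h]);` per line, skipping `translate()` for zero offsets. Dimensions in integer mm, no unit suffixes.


translate([226, 179, 0]) cube([3815, 1432, 254]);


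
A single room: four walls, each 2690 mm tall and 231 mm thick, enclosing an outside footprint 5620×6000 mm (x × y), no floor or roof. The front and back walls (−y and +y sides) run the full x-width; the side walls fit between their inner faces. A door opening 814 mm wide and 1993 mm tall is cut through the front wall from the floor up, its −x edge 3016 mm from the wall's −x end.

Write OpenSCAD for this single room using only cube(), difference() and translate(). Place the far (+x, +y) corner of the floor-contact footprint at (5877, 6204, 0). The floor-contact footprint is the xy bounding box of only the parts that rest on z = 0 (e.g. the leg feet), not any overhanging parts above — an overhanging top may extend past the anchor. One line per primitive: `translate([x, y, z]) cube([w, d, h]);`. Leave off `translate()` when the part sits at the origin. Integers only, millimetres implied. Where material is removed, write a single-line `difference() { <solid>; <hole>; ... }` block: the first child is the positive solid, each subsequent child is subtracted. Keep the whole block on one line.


difference() { translate([257, 204, 0]) cube([5620, 231, 2690]); translate([3273, 204, 0]) cube([814, 231, 1993]); }
translate([257, 5973, 0]) cube([5620, 231, 2690]);
translate([257, 435, 0]) cube([231, 5538, 2690]);
translate([5646, 435, 0]) cube([231, 5538, 2690]);


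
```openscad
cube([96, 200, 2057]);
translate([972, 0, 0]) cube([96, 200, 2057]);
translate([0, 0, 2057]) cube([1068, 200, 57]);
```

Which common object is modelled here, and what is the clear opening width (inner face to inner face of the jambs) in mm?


A door frame. The clear opening width is 876 mm.

Two 2057 mm tall posts with a header on top — a door frame. The left jamb is 96 mm wide at x = 0; the right jamb starts at x = 972. The clear opening is 972 − 96 = 876 mm.


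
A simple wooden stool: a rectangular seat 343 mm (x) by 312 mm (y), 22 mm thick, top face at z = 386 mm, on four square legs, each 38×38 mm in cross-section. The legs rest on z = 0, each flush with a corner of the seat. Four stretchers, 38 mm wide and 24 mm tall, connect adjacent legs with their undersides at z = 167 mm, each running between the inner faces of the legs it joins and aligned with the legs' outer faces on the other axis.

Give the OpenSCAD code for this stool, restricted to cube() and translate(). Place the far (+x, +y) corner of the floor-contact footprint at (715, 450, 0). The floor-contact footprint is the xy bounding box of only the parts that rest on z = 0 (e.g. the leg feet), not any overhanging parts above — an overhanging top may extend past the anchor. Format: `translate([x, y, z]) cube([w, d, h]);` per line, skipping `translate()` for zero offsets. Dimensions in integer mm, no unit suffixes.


// leg_h = 386 - 22 = 364
// stretcher span = 343 - 2*38 = 267
translate([372, 138, 364]) cube([343, 312, 22]);
translate([372, 138, 0]) cube([38, 38, 364]);
translate([677, 138, 0]) cube([38, 38, 364]);
translate([372, 412, 0]) cube([38, 38, 364]);
translate([677, 412, 0]) cube([38, 38, 364]);
translate([410, 138, 167]) cube([267, 38, 24]);
translate([410, 412, 167]) cube([267, 38, 24]);
translate([372, 176, 167]) cube([38, 236, 24]);
translate([677, 176, 167]) cube([38, 236, 24]);


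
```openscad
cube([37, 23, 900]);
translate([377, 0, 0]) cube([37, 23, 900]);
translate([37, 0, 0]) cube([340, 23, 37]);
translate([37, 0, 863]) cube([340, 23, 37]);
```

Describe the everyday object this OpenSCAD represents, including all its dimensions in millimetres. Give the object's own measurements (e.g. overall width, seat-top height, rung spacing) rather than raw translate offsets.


A rectangular picture frame lying in the x–z plane (depth along y). The opening is 340 mm wide (x) by 826 mm tall (z), surrounded by a border 37 mm wide on all four sides. The frame is 23 mm deep and is made of two full-height vertical stiles with two horizontal rails fitted between them.


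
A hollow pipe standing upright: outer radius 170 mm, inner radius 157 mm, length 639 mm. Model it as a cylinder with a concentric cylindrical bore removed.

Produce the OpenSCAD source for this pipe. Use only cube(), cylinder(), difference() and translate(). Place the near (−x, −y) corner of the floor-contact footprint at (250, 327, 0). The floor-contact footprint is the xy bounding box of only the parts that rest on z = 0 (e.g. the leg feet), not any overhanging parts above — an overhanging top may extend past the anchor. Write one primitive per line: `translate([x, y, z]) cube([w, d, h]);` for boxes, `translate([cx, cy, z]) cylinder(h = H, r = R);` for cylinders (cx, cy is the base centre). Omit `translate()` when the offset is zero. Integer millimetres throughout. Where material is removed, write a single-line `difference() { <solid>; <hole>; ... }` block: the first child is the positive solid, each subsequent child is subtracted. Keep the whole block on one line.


difference() { translate([420, 497, 0]) cylinder(h = 639, r = 170); translate([420, 497, 0]) cylinder(h = 639, r = 157); }


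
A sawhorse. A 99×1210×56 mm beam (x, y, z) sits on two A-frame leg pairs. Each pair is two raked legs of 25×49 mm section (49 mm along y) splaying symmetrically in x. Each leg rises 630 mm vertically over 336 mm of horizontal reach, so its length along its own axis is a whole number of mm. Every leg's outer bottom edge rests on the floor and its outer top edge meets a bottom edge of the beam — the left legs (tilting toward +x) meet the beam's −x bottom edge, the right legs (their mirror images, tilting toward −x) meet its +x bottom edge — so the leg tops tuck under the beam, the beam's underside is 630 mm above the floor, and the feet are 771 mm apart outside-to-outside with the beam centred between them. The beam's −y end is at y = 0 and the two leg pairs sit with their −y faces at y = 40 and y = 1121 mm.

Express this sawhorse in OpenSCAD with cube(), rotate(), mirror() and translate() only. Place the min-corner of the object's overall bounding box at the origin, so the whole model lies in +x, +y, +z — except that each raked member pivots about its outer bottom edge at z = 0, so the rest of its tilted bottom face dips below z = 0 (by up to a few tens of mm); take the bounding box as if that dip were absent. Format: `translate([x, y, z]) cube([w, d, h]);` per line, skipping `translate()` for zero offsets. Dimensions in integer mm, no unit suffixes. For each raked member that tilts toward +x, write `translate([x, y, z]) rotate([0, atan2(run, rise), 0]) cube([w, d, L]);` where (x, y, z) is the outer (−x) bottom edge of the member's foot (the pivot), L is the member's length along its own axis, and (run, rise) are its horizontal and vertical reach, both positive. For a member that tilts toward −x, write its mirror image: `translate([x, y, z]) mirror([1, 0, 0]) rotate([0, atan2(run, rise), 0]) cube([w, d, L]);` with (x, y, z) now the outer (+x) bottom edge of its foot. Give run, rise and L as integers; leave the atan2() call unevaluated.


translate([336, 0, 630]) cube([99, 1210, 56]);
translate([0, 40, 0]) rotate([0, atan2(336, 630), 0]) cube([25, 49, 714]);
translate([771, 40, 0]) mirror([1, 0, 0]) rotate([0, atan2(336, 630), 0]) cube([25, 49, 714]);
translate([0, 1121, 0]) rotate([0, atan2(336, 630), 0]) cube([25, 49, 714]);
translate([771, 1121, 0]) mirror([1, 0, 0]) rotate([0, atan2(336, 630), 0]) cube([25, 49, 714]);


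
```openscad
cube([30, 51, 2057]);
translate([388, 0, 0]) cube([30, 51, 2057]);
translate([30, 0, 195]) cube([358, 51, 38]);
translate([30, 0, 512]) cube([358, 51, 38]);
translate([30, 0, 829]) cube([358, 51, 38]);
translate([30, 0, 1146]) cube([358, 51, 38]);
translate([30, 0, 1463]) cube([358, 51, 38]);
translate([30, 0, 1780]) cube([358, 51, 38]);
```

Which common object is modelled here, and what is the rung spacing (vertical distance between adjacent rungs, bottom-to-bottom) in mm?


A ladder. The rung spacing is 317 mm.

Two tall 30×51 posts with 6 short bars between them — a ladder. Adjacent rungs sit at z = 195 and z = 512, so the spacing is 512 − 195 = 317 mm.


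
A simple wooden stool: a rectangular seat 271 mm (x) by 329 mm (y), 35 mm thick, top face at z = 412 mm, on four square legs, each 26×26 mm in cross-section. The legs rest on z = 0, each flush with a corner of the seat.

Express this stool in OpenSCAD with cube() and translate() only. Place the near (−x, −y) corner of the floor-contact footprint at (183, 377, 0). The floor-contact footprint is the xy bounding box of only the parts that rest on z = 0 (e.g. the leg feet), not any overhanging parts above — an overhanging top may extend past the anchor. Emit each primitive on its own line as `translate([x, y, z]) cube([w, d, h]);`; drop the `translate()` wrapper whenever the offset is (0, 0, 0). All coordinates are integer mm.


// leg_h = 412 - 35 = 377
translate([183, 377, 377]) cube([271, 329, 35]);
translate([183, 377, 0]) cube([26, 26, 377]);
translate([428, 377, 0]) cube([26, 26, 377]);
translate([183, 680, 0]) cube([26, 26, 377]);
translate([428, 680, 0]) cube([26, 26, 377]);
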